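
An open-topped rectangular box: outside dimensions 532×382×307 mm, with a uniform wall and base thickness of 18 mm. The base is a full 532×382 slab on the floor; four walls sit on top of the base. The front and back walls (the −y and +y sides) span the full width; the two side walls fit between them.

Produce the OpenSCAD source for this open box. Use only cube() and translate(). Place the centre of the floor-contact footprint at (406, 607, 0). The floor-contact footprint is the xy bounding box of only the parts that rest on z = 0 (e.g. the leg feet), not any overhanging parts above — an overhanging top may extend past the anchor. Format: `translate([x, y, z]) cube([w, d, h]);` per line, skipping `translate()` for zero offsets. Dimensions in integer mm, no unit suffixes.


translate([140, 416, 0]) cube([532, 382, 18]);
translate([140, 416, 18]) cube([532, 18, 289]);
translate([140, 780, 18]) cube([532, 18, 289]);
translate([140, 434, 18]) cube([18, 346, 289]);
translate([654, 434, 18]) cube([18, 346, 289]);


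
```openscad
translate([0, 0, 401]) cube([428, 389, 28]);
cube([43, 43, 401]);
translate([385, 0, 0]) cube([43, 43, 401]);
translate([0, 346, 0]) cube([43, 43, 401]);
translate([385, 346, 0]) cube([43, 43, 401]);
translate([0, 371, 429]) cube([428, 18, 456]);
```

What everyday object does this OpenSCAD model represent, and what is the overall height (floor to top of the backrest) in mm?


A chair. The overall height is 885 mm.

A slab on four corner posts with a tall panel at the back — a chair. The seat slab sits at z = 401 with thickness 28, and the 456 mm backrest starts at the seat top, so the overall height is 401 + 28 + 456 = 885 mm.


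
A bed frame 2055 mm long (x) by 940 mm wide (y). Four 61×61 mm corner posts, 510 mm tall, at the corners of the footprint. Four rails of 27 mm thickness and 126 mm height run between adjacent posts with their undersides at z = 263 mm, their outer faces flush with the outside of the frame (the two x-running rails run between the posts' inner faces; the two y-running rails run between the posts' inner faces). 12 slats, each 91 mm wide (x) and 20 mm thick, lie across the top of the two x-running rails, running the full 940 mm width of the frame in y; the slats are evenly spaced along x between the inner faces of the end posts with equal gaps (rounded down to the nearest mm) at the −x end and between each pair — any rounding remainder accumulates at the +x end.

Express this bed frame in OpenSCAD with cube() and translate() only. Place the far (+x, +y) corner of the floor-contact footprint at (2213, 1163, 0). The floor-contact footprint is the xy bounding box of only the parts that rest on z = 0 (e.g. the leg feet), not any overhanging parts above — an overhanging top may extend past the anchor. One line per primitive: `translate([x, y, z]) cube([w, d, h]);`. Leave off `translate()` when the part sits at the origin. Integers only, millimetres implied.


translate([158, 223, 0]) cube([61, 61, 510]);
translate([158, 1102, 0]) cube([61, 61, 510]);
translate([2152, 223, 0]) cube([61, 61, 510]);
translate([2152, 1102, 0]) cube([61, 61, 510]);
translate([219, 223, 263]) cube([1933, 27, 126]);
translate([219, 1136, 263]) cube([1933, 27, 126]);
translate([158, 284, 263]) cube([27, 818, 126]);
translate([2186, 284, 263]) cube([27, 818, 126]);
translate([283, 223, 389]) cube([91, 940, 20]);
translate([438, 223, 389]) cube([91, 940, 20]);
translate([593, 223, 389]) cube([91, 940, 20]);
translate([748, 223, 389]) cube([91, 940, 20]);
translate([903, 223, 389]) cube([91, 940, 20]);
translate([1058, 223, 389]) cube([91, 940, 20]);
translate([1213, 223, 389]) cube([91, 940, 20]);
translate([1368, 223, 389]) cube([91, 940, 20]);
translate([1523, 223, 389]) cube([91, 940, 20]);
translate([1678, 223, 389]) cube([91, 940, 20]);
translate([1833, 223, 389]) cube([91, 940, 20]);
translate([1988, 223, 389]) cube([91, 940, 20]);


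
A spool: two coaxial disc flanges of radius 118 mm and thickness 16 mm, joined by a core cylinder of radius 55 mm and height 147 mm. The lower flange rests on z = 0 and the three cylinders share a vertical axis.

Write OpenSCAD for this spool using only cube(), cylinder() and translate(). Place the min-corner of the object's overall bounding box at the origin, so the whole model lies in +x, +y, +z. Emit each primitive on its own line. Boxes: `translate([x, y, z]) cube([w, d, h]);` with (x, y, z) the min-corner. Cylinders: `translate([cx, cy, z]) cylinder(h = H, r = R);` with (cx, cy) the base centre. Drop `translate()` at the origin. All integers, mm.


translate([118, 118, 0]) cylinder(h = 16, r = 118);
translate([118, 118, 16]) cylinder(h = 147, r = 55);
translate([118, 118, 163]) cylinder(h = 16, r = 118);


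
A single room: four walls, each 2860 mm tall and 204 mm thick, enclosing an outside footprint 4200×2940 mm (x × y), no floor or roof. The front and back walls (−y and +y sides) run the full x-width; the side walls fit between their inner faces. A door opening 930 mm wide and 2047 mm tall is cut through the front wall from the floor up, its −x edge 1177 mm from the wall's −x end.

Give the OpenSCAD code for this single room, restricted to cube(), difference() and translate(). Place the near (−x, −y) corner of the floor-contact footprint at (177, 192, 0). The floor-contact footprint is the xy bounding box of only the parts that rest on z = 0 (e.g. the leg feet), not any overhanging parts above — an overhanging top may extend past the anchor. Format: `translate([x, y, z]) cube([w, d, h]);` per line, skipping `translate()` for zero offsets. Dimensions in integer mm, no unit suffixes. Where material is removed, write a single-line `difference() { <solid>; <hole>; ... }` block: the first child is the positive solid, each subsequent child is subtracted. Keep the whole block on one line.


difference() { translate([177, 192, 0]) cube([4200, 204, 2860]); translate([1354, 192, 0]) cube([930, 204, 2047]); }
translate([177, 2928, 0]) cube([4200, 204, 2860]);
translate([177, 396, 0]) cube([204, 2532, 2860]);
translate([4173, 396, 0]) cube([204, 2532, 2860]);


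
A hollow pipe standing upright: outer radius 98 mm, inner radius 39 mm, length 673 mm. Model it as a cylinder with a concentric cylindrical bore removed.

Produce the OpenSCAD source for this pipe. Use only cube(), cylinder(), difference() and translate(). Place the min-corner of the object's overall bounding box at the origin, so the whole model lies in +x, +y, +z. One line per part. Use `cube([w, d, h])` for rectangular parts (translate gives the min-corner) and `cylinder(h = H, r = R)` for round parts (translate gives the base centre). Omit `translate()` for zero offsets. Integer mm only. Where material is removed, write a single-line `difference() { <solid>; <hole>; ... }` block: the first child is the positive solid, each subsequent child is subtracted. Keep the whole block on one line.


difference() { translate([98, 98, 0]) cylinder(h = 673, r = 98); translate([98, 98, 0]) cylinder(h = 673, r = 39); }


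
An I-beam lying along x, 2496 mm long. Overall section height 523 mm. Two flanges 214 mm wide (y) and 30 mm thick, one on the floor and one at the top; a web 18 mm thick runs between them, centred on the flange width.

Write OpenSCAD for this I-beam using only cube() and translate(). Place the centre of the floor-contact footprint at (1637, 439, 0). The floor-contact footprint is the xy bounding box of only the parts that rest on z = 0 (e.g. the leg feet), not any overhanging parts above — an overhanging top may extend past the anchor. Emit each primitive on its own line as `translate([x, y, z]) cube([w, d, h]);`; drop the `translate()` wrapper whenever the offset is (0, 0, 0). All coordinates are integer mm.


translate([389, 332, 0]) cube([2496, 214, 30]);
translate([389, 430, 30]) cube([2496, 18, 463]);
translate([389, 332, 493]) cube([2496, 214, 30]);


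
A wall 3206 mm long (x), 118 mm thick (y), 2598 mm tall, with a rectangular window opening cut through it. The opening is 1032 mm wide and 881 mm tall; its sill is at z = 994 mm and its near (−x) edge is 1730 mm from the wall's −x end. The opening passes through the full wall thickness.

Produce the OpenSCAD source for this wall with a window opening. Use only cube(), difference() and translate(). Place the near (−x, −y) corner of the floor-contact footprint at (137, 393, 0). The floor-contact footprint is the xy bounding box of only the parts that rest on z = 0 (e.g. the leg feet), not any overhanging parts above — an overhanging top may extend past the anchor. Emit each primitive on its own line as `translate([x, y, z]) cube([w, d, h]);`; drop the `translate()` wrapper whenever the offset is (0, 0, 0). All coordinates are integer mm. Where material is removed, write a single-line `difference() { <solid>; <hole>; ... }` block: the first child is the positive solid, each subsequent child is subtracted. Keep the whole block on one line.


difference() { translate([137, 393, 0]) cube([3206, 118, 2598]); translate([1867, 393, 994]) cube([1032, 118, 881]); }


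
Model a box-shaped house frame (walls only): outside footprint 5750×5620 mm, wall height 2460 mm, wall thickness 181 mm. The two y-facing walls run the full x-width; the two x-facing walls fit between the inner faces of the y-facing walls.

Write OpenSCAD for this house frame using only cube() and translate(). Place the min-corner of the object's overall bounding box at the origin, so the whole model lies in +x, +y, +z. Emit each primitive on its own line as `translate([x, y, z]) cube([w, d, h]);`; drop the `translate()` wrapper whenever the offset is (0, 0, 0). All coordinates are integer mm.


cube([5750, 181, 2460]);
translate([0, 5439, 0]) cube([5750, 181, 2460]);
translate([0, 181, 0]) cube([181, 5258, 2460]);
translate([5569, 181, 0]) cube([181, 5258, 2460]);


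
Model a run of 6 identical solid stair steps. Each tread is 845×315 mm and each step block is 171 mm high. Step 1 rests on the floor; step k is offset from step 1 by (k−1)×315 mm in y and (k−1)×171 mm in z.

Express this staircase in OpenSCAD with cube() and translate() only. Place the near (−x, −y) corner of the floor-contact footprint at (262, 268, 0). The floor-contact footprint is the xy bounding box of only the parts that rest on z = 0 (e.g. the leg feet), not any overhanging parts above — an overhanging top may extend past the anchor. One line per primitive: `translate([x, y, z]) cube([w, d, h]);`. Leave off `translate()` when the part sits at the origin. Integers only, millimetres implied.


translate([262, 268, 0]) cube([845, 315, 171]);
translate([262, 583, 171]) cube([845, 315, 171]);
translate([262, 898, 342]) cube([845, 315, 171]);
translate([262, 1213, 513]) cube([845, 315, 171]);
translate([262, 1528, 684]) cube([845, 315, 171]);
translate([262, 1843, 855]) cube([845, 315, 171]);


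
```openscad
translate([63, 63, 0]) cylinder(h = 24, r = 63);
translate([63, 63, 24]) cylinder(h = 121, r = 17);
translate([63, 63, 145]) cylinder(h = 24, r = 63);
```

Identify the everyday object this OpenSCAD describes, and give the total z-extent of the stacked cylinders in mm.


A spool. The overall height is 169 mm.

Three coaxial cylinders, large–small–large — a spool. Two 24 mm flanges and a 121 mm core give 24 + 121 + 24 = 169 mm.


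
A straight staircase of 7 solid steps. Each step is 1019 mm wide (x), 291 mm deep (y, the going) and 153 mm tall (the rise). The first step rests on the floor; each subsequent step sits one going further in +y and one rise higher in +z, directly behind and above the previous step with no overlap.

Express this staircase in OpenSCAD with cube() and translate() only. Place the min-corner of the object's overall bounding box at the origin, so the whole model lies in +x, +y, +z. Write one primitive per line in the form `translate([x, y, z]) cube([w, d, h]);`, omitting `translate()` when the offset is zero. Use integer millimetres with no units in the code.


cube([1019, 291, 153]);
translate([0, 291, 153]) cube([1019, 291, 153]);
translate([0, 582, 306]) cube([1019, 291, 153]);
translate([0, 873, 459]) cube([1019, 291, 153]);
translate([0, 1164, 612]) cube([1019, 291, 153]);
translate([0, 1455, 765]) cube([1019, 291, 153]);
translate([0, 1746, 918]) cube([1019, 291, 153]);


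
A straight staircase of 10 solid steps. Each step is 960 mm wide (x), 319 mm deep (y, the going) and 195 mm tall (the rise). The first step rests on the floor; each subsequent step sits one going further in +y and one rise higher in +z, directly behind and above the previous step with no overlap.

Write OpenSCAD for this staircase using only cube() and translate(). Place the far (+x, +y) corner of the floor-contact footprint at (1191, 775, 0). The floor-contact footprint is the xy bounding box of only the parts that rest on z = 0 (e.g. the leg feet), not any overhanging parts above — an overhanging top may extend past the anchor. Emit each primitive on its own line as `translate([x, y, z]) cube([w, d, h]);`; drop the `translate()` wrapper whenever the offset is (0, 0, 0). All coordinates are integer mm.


translate([231, 456, 0]) cube([960, 319, 195]);
translate([231, 775, 195]) cube([960, 319, 195]);
translate([231, 1094, 390]) cube([960, 319, 195]);
translate([231, 1413, 585]) cube([960, 319, 195]);
translate([231, 1732, 780]) cube([960, 319, 195]);
translate([231, 2051, 975]) cube([960, 319, 195]);
translate([231, 2370, 1170]) cube([960, 319, 195]);
translate([231, 2689, 1365]) cube([960, 319, 195]);
translate([231, 3008, 1560]) cube([960, 319, 195]);
translate([231, 3327, 1755]) cube([960, 319, 195]);


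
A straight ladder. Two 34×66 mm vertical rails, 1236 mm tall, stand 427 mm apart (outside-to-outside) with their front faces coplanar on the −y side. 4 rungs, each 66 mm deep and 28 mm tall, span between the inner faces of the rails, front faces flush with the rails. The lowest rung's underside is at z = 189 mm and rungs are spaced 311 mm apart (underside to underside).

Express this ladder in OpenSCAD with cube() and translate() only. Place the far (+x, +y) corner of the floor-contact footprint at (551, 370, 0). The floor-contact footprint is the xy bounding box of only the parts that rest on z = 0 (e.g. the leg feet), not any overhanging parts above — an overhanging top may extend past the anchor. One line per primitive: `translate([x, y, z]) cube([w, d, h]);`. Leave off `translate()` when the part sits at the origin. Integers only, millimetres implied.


translate([124, 304, 0]) cube([34, 66, 1236]);
translate([517, 304, 0]) cube([34, 66, 1236]);
translate([158, 304, 189]) cube([359, 66, 28]);
translate([158, 304, 500]) cube([359, 66, 28]);
translate([158, 304, 811]) cube([359, 66, 28]);
translate([158, 304, 1122]) cube([359, 66, 28]);


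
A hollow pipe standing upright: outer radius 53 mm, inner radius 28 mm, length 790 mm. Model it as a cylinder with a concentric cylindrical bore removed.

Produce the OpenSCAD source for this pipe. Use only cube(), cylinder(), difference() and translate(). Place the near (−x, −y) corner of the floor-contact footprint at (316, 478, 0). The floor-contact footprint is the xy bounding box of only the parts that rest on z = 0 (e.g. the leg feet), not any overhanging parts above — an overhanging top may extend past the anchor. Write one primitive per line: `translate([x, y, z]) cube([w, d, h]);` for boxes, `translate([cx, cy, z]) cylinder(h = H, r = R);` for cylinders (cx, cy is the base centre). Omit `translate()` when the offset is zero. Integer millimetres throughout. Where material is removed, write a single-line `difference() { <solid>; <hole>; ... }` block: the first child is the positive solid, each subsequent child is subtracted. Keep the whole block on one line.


difference() { translate([369, 531, 0]) cylinder(h = 790, r = 53); translate([369, 531, 0]) cylinder(h = 790, r = 28); }


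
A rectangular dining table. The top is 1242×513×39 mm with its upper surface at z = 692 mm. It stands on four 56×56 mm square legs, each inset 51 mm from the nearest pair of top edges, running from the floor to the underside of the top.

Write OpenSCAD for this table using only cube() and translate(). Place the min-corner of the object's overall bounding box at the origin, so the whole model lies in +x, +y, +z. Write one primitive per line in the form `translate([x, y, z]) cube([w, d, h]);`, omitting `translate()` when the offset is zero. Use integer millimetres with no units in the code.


translate([0, 0, 653]) cube([1242, 513, 39]);
translate([51, 51, 0]) cube([56, 56, 653]);
translate([1135, 51, 0]) cube([56, 56, 653]);
translate([51, 406, 0]) cube([56, 56, 653]);
translate([1135, 406, 0]) cube([56, 56, 653]);


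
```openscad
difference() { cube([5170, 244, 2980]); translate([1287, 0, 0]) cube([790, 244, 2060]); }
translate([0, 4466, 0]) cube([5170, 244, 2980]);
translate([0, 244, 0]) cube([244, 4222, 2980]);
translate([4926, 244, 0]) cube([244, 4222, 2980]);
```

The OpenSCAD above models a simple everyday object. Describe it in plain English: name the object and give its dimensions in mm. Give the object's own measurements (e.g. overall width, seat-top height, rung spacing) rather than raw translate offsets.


A single room: four walls, each 2980 mm tall and 244 mm thick, enclosing an outside footprint 5170×4710 mm (x × y), no floor or roof. The front and back walls (−y and +y sides) run the full x-width; the side walls fit between their inner faces. A door opening 790 mm wide and 2060 mm tall is cut through the front wall from the floor up, its −x edge 1287 mm from the wall's −x end.


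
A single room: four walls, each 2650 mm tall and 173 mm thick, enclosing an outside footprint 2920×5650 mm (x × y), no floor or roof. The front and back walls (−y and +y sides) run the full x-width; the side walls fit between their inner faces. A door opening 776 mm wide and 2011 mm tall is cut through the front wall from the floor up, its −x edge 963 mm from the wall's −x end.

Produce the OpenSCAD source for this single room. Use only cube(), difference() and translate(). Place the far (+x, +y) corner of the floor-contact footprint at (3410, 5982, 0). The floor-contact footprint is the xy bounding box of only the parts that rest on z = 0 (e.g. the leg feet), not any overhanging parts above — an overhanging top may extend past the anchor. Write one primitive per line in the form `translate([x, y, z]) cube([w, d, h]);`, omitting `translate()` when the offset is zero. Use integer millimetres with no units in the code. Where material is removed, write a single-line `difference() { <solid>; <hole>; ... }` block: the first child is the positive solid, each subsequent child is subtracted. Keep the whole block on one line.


difference() { translate([490, 332, 0]) cube([2920, 173, 2650]); translate([1453, 332, 0]) cube([776, 173, 2011]); }
translate([490, 5809, 0]) cube([2920, 173, 2650]);
translate([490, 505, 0]) cube([173, 5304, 2650]);
translate([3237, 505, 0]) cube([173, 5304, 2650]);


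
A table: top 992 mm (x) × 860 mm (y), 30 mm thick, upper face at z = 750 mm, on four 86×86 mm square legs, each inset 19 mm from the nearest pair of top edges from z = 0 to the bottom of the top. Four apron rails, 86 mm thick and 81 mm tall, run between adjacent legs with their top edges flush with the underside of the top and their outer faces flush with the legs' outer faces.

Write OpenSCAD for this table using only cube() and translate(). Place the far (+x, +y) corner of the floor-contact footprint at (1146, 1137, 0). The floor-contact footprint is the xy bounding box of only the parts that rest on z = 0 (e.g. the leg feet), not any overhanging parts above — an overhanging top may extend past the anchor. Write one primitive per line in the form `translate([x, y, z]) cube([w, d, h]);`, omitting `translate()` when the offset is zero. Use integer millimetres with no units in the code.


translate([173, 296, 720]) cube([992, 860, 30]);
translate([192, 315, 0]) cube([86, 86, 720]);
translate([1060, 315, 0]) cube([86, 86, 720]);
translate([192, 1051, 0]) cube([86, 86, 720]);
translate([1060, 1051, 0]) cube([86, 86, 720]);
translate([278, 315, 639]) cube([782, 86, 81]);
translate([278, 1051, 639]) cube([782, 86, 81]);
translate([192, 401, 639]) cube([86, 650, 81]);
translate([1060, 401, 639]) cube([86, 650, 81]);


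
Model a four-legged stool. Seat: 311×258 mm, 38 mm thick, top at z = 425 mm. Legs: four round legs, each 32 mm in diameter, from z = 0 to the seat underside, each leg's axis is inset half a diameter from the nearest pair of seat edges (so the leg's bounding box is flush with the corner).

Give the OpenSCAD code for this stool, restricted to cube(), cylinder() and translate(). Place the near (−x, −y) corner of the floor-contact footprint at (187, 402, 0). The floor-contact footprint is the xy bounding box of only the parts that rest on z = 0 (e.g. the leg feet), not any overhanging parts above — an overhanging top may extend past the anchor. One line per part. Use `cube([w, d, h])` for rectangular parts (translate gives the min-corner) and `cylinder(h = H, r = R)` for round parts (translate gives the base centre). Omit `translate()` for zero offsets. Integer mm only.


translate([187, 402, 387]) cube([311, 258, 38]);
translate([203, 418, 0]) cylinder(h = 387, r = 16);
translate([482, 418, 0]) cylinder(h = 387, r = 16);
translate([203, 644, 0]) cylinder(h = 387, r = 16);
translate([482, 644, 0]) cylinder(h = 387, r = 16);


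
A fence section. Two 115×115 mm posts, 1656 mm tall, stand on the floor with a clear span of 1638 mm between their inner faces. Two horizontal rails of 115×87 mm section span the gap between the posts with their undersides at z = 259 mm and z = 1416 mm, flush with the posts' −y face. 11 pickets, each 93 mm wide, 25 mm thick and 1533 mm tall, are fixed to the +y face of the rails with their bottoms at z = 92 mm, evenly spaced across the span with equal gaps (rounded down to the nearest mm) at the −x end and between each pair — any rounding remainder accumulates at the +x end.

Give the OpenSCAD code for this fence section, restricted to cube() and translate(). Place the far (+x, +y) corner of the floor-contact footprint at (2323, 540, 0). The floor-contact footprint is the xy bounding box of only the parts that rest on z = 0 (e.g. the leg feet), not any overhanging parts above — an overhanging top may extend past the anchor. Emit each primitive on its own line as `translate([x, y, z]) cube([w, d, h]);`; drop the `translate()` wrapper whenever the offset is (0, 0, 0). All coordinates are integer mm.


translate([455, 425, 0]) cube([115, 115, 1656]);
translate([2208, 425, 0]) cube([115, 115, 1656]);
translate([570, 425, 259]) cube([1638, 115, 87]);
translate([570, 425, 1416]) cube([1638, 115, 87]);
translate([621, 540, 92]) cube([93, 25, 1533]);
translate([765, 540, 92]) cube([93, 25, 1533]);
translate([909, 540, 92]) cube([93, 25, 1533]);
translate([1053, 540, 92]) cube([93, 25, 1533]);
translate([1197, 540, 92]) cube([93, 25, 1533]);
translate([1341, 540, 92]) cube([93, 25, 1533]);
translate([1485, 540, 92]) cube([93, 25, 1533]);
translate([1629, 540, 92]) cube([93, 25, 1533]);
translate([1773, 540, 92]) cube([93, 25, 1533]);
translate([1917, 540, 92]) cube([93, 25, 1533]);
translate([2061, 540, 92]) cube([93, 25, 1533]);


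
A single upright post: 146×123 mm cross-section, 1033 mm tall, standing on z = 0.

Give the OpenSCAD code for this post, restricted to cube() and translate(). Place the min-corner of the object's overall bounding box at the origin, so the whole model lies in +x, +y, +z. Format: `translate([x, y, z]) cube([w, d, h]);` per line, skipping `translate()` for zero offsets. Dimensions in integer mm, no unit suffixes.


cube([146, 123, 1033]);


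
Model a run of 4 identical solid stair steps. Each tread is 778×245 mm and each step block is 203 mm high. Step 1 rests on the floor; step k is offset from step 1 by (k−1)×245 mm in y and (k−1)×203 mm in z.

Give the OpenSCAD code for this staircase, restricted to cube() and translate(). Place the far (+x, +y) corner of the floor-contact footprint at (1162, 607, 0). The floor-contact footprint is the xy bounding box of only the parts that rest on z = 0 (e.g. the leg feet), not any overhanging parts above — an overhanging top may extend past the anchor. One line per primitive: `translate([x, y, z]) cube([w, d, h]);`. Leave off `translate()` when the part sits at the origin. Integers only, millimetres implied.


translate([384, 362, 0]) cube([778, 245, 203]);
translate([384, 607, 203]) cube([778, 245, 203]);
translate([384, 852, 406]) cube([778, 245, 203]);
translate([384, 1097, 609]) cube([778, 245, 203]);


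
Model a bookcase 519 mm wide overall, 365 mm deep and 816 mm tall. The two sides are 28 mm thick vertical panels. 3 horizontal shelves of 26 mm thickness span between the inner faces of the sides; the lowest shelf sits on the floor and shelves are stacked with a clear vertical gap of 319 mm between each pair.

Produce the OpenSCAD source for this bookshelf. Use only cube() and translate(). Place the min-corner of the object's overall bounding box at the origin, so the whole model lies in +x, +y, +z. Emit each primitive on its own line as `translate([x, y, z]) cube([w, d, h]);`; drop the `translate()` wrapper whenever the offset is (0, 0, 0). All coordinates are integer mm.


cube([28, 365, 816]);
translate([491, 0, 0]) cube([28, 365, 816]);
translate([28, 0, 0]) cube([463, 365, 26]);
translate([28, 0, 345]) cube([463, 365, 26]);
translate([28, 0, 690]) cube([463, 365, 26]);


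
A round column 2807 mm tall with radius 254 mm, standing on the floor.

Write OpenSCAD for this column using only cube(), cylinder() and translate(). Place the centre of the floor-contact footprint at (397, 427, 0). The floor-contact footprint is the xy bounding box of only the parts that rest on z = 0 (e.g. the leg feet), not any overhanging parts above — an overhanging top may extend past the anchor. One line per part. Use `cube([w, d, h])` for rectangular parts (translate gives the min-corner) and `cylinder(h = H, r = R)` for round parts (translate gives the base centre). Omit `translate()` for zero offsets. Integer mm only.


translate([397, 427, 0]) cylinder(h = 2807, r = 254);


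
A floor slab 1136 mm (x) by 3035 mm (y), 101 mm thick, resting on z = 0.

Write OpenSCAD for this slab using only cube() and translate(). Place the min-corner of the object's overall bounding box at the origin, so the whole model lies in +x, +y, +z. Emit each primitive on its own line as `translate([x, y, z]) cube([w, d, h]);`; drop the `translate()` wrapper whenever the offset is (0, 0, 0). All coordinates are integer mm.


cube([1136, 3035, 101]);


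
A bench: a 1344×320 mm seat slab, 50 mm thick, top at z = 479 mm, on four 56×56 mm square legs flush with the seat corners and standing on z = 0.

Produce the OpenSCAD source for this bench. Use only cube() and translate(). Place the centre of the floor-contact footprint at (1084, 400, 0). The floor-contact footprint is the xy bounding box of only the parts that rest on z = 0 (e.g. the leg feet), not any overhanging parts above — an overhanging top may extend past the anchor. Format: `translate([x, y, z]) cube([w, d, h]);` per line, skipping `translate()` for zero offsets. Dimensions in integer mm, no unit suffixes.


translate([412, 240, 429]) cube([1344, 320, 50]);
translate([412, 240, 0]) cube([56, 56, 429]);
translate([412, 504, 0]) cube([56, 56, 429]);
translate([1700, 240, 0]) cube([56, 56, 429]);
translate([1700, 504, 0]) cube([56, 56, 429]);


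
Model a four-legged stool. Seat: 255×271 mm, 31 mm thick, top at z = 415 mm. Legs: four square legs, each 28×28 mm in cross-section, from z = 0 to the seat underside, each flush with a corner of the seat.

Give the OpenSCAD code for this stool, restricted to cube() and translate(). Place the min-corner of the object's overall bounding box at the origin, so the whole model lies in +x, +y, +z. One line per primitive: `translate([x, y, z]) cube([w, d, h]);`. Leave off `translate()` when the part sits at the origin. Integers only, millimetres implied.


translate([0, 0, 384]) cube([255, 271, 31]);
cube([28, 28, 384]);
translate([227, 0, 0]) cube([28, 28, 384]);
translate([0, 243, 0]) cube([28, 28, 384]);
translate([227, 243, 0]) cube([28, 28, 384]);


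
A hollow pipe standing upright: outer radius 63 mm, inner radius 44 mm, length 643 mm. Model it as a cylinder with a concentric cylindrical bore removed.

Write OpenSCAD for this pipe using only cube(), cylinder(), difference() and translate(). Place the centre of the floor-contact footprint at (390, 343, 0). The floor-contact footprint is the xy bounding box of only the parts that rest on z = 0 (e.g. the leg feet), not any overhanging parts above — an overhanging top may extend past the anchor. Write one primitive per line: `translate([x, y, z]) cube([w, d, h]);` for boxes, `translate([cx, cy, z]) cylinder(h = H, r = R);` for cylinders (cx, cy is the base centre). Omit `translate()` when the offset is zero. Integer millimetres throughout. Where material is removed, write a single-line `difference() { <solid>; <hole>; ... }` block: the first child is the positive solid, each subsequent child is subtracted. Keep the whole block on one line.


difference() { translate([390, 343, 0]) cylinder(h = 643, r = 63); translate([390, 343, 0]) cylinder(h = 643, r = 44); }


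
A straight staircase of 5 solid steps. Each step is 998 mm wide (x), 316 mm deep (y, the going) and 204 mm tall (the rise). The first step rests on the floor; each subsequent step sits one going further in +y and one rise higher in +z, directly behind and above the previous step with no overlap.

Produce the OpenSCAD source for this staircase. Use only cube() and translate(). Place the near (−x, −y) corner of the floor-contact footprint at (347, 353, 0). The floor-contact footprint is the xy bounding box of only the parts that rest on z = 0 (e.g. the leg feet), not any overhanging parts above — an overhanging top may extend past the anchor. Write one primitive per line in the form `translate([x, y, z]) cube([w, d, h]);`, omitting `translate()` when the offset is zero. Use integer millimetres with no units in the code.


translate([347, 353, 0]) cube([998, 316, 204]);
translate([347, 669, 204]) cube([998, 316, 204]);
translate([347, 985, 408]) cube([998, 316, 204]);
translate([347, 1301, 612]) cube([998, 316, 204]);
translate([347, 1617, 816]) cube([998, 316, 204]);


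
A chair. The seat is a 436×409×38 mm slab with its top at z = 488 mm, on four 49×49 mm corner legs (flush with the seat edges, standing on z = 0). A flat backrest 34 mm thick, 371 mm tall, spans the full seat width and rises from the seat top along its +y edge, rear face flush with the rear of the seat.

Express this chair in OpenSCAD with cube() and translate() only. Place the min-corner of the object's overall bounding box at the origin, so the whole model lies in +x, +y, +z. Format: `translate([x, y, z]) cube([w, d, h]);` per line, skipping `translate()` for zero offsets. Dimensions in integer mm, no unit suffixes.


// leg_h = 488 - 38 = 450
translate([0, 0, 450]) cube([436, 409, 38]);
cube([49, 49, 450]);
translate([387, 0, 0]) cube([49, 49, 450]);
translate([0, 360, 0]) cube([49, 49, 450]);
translate([387, 360, 0]) cube([49, 49, 450]);
translate([0, 375, 488]) cube([436, 34, 371]);


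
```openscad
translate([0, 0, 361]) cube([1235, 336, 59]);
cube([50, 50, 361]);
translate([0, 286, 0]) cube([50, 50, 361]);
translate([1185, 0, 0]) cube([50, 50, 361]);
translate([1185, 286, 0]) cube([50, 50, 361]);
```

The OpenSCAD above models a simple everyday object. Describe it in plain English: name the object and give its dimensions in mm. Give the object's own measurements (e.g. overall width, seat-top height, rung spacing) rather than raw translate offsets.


A bench: a 1235×336 mm seat slab, 59 mm thick, top at z = 420 mm, on four 50×50 mm square legs flush with the seat corners and standing on z = 0.


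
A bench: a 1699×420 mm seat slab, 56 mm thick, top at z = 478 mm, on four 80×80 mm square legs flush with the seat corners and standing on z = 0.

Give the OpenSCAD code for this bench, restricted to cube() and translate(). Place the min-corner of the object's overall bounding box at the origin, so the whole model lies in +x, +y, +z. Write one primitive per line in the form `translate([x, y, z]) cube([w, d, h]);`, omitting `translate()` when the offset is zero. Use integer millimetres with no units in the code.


translate([0, 0, 422]) cube([1699, 420, 56]);
cube([80, 80, 422]);
translate([0, 340, 0]) cube([80, 80, 422]);
translate([1619, 0, 0]) cube([80, 80, 422]);
translate([1619, 340, 0]) cube([80, 80, 422]);


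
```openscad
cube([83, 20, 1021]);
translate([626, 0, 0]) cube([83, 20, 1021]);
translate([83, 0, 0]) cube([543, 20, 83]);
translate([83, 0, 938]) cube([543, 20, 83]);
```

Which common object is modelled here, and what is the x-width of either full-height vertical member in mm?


A picture frame. The border width is 83 mm.

Four thin pieces enclosing a rectangular opening — a picture frame. The two full-height stiles are 1021 mm tall; the top rail sits at z = 938 and is 83 mm tall, so the border above the opening is 1021 − 938 = 83 mm, matching the stile x-width.


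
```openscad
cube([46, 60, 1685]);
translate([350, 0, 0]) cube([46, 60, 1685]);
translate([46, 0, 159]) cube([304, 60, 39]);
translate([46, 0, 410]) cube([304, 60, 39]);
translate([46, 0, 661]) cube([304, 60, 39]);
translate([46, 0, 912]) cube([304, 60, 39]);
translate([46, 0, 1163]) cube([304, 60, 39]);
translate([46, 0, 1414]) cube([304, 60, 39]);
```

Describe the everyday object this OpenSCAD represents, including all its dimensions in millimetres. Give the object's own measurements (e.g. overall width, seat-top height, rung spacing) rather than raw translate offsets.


A straight ladder. Two 46×60 mm vertical rails, 1685 mm tall, stand 396 mm apart (outside-to-outside) with their front faces coplanar on the −y side. 6 rungs, each 60 mm deep and 39 mm tall, span between the inner faces of the rails, front faces flush with the rails. The lowest rung's underside is at z = 159 mm and rungs are spaced 251 mm apart (underside to underside).


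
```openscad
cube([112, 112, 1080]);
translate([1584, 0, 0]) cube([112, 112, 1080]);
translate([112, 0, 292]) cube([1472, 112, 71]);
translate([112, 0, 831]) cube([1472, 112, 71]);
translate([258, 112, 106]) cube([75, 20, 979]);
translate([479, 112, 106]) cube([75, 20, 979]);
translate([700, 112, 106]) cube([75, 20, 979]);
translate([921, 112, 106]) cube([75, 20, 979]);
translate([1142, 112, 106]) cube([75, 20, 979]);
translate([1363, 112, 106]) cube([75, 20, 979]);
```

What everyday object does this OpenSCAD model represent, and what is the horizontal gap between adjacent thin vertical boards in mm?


A fence section. The picket gap is 146 mm.

Two posts, two rails, 6 pickets — a fence section. Span 1472 mm holds 6 pickets of 75 mm with 7 equal gaps: ⌊(1472 − 6·75) / 7⌋ = 146 mm.


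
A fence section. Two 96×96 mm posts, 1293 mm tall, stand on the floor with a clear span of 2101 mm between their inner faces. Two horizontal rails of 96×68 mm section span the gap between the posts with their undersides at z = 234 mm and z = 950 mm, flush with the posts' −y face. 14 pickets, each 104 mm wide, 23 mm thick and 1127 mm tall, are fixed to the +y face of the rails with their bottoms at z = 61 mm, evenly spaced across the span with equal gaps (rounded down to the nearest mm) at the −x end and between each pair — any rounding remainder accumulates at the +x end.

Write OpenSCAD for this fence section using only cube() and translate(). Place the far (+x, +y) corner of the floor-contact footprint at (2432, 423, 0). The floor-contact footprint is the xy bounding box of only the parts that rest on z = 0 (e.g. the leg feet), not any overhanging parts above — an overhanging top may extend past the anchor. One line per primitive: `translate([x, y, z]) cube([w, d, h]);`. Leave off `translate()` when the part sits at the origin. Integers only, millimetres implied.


translate([139, 327, 0]) cube([96, 96, 1293]);
translate([2336, 327, 0]) cube([96, 96, 1293]);
translate([235, 327, 234]) cube([2101, 96, 68]);
translate([235, 327, 950]) cube([2101, 96, 68]);
translate([278, 423, 61]) cube([104, 23, 1127]);
translate([425, 423, 61]) cube([104, 23, 1127]);
translate([572, 423, 61]) cube([104, 23, 1127]);
translate([719, 423, 61]) cube([104, 23, 1127]);
translate([866, 423, 61]) cube([104, 23, 1127]);
translate([1013, 423, 61]) cube([104, 23, 1127]);
translate([1160, 423, 61]) cube([104, 23, 1127]);
translate([1307, 423, 61]) cube([104, 23, 1127]);
translate([1454, 423, 61]) cube([104, 23, 1127]);
translate([1601, 423, 61]) cube([104, 23, 1127]);
translate([1748, 423, 61]) cube([104, 23, 1127]);
translate([1895, 423, 61]) cube([104, 23, 1127]);
translate([2042, 423, 61]) cube([104, 23, 1127]);
translate([2189, 423, 61]) cube([104, 23, 1127]);


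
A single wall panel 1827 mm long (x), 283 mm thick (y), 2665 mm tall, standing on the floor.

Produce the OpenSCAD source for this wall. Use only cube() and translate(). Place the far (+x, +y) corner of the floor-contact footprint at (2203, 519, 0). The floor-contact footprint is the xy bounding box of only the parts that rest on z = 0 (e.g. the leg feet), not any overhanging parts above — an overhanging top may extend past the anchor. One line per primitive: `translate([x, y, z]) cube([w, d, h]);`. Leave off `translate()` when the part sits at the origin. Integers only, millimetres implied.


translate([376, 236, 0]) cube([1827, 283, 2665]);


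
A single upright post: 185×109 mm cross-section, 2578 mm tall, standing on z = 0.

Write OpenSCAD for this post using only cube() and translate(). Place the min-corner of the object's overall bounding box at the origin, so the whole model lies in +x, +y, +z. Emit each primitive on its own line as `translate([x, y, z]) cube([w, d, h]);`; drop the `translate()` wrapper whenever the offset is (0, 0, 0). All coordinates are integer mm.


cube([185, 109, 2578]);


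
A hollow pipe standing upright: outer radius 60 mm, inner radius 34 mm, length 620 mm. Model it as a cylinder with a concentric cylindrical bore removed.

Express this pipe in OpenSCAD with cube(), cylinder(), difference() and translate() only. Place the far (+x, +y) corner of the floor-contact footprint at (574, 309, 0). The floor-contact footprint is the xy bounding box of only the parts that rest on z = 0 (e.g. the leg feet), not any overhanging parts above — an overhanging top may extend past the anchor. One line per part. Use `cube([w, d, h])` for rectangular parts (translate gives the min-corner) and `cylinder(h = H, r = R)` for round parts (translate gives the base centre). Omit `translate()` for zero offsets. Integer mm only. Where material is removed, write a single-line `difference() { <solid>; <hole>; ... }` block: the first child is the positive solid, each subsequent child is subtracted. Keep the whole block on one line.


difference() { translate([514, 249, 0]) cylinder(h = 620, r = 60); translate([514, 249, 0]) cylinder(h = 620, r = 34); }


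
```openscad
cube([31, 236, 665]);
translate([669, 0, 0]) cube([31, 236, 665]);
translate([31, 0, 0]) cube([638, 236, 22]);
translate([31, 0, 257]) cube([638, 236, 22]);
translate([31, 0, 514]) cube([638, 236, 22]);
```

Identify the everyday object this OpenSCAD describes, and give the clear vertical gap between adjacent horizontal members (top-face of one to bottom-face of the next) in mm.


A bookshelf. The clear shelf gap is 235 mm.

Two tall side panels with 3 horizontal boards between them — a bookshelf. The first two shelf undersides are at z = 0 and z = 257; with shelf thickness 22, the clear gap is 257 − 0 − 22 = 235 mm.


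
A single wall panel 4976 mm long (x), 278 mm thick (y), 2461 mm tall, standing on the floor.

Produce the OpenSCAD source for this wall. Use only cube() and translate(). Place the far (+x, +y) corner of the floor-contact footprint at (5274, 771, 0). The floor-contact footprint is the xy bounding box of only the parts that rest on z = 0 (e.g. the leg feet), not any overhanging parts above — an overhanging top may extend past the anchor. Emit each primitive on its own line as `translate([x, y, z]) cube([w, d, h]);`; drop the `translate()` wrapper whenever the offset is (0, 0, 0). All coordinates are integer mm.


translate([298, 493, 0]) cube([4976, 278, 2461]);
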